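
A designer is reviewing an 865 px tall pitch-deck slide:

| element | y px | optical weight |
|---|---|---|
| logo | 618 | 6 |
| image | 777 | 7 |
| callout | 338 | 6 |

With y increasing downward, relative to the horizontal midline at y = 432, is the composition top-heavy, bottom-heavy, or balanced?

Weights sum to 6 + 7 + 6 = 19.
y-moment: 6·618 + 7·777 + 6·338 = 11175; centroid 11175/19 ≈ 588.16.
Since 588.2 is below (larger y than) 432, the composition reads bottom-heavy.

bottom-heavy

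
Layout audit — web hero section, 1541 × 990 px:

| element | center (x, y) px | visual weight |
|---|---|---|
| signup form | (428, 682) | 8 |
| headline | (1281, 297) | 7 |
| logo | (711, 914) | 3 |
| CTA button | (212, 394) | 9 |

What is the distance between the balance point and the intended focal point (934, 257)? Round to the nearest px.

Weights sum to 8 + 7 + 3 + 9 = 27.
x: (8·428 + 7·1281 + 3·711 + 9·212) / 27 = 16432 / 27 ≈ 608.59
y: (8·682 + 7·297 + 3·914 + 9·394) / 27 = 13823 / 27 ≈ 511.96
From (934, 257): dx = -325.41, dy = 254.96, so the distance is √(dx²+dy²) ≈ 413.40.

≈ 413 px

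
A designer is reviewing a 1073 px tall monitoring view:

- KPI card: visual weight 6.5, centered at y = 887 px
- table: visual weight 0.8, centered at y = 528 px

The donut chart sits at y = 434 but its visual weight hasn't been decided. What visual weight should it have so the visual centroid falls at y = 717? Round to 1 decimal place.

w ≈ 3.4

Known weights sum to 6.5 + 0.8 = 7.3; their moment is 6.5·887 + 0.8·528 = 6187.9.
Set Σw·y/Σw = 717: (6187.9 + 434w) = 717·(7.3 + w).
Rearranging, w·(434 − 717) = 717·7.3 − 6187.9 = -953.8, so w ≈ -953.8/-283 = 3.37.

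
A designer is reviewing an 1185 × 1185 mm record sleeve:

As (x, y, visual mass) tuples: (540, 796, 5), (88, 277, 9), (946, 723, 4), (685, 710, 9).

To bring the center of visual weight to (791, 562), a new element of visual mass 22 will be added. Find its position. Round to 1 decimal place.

(1150.8, 535.6)

New total weight: (5 + 9 + 4 + 9) + 22 = 49.
x: target moment 49×791 = 38759; current 5·540 + 9·88 + 4·946 + 9·685 = 13441; the new element supplies 25318, so x = 25318/22 ≈ 1150.82.
y: target moment 49×562 = 27538; current 5·796 + 9·277 + 4·723 + 9·710 = 15755; the new element supplies 11783, so y = 11783/22 ≈ 535.59.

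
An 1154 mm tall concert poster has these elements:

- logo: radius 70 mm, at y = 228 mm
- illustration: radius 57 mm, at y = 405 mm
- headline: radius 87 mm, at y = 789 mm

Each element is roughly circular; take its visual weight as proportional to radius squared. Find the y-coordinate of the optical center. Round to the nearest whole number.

r² weights: logo 70² = 4900, illustration 57² = 3249, headline 87² = 7569. Total = 15718.
Σw·y = 4900·228 + 3249·405 + 7569·789 = 8404986, so ȳ = 8404986/15718 ≈ 534.74.

y ≈ 535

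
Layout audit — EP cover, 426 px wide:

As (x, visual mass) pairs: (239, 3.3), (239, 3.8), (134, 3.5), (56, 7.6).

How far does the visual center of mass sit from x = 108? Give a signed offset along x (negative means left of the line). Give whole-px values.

≈ 34 px

Σw = 3.3 + 3.8 + 3.5 + 7.6 = 18.2.
x-moment: 3.3·239 + 3.8·239 + 3.5·134 + 7.6·56 = 2591.5; centroid 2591.5/18.2 ≈ 142.39.
Against x = 108, that's 142.39 − 108 = 34.39.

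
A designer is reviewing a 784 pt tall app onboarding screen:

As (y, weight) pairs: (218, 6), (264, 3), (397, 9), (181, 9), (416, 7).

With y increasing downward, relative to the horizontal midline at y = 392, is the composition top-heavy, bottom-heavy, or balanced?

Total weight = 6 + 3 + 9 + 9 + 7 = 34.
Σw·y = 6·218 + 3·264 + 9·397 + 9·181 + 7·416 = 10214, so ȳ = 10214/34 ≈ 300.41.
300.4 vs midline 392 → top-heavy.

top-heavy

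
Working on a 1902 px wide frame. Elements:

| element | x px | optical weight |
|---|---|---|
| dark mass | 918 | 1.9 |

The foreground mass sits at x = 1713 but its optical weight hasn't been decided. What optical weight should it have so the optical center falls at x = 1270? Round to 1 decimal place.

The single fixed element contributes weight 1.9, moment 1.9·918 = 1744.2.
Balance at x = 1270 requires (1744.2 + w·1713) / (1.9 + w) = 1270.
Solving: w = (1270·1.9 − 1744.2) / (1713 − 1270) = 668.8 / 443 ≈ 1.51.

w ≈ 1.5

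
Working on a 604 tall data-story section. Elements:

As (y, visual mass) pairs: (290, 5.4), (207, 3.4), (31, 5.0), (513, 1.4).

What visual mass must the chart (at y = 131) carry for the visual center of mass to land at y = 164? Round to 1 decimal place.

w ≈ 19.7

Known weights sum to 5.4 + 3.4 + 5.0 + 1.4 = 15.2; their moment is 5.4·290 + 3.4·207 + 5.0·31 + 1.4·513 = 3143.0.
For the centroid to hit 164: (3143.0 + w·131) / (15.2 + w) = 164.
Solving: w = (164·15.2 − 3143.0) / (131 − 164) = -650.2 / -33 ≈ 19.70.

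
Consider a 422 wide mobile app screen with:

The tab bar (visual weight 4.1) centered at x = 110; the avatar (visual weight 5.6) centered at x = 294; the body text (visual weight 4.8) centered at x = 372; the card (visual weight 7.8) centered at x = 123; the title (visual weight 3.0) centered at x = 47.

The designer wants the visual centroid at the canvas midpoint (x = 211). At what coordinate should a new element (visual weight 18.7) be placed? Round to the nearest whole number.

New total weight: (4.1 + 5.6 + 4.8 + 7.8 + 3.0) + 18.7 = 44.0.
Along x: (4983.4 + 18.7·x) / 44.0 = 211 (existing moment 4.1·110 + 5.6·294 + 4.8·372 + 7.8·123 + 3.0·47 = 4983.4) ⇒ x = (9284.0 − 4983.4) / 18.7 ≈ 229.98.

x ≈ 230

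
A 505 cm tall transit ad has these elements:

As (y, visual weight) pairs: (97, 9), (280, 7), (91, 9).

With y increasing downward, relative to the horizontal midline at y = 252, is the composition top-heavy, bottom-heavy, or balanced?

top-heavy

Weights sum to 9 + 7 + 9 = 25.
y: (9·97 + 7·280 + 9·91) / 25 = 3652 / 25 ≈ 146.08
146.1 vs midline 252 → top-heavy.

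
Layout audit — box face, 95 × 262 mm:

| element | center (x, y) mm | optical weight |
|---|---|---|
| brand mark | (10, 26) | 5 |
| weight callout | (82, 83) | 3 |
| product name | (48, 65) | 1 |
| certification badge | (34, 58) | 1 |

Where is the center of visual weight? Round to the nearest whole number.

(38, 50)

Σw = 5 + 3 + 1 + 1 = 10.
Σw·x = 5·10 + 3·82 + 1·48 + 1·34 = 378, so x̄ = 378/10 ≈ 37.80.
Σw·y = 5·26 + 3·83 + 1·65 + 1·58 = 502, so ȳ = 502/10 ≈ 50.20.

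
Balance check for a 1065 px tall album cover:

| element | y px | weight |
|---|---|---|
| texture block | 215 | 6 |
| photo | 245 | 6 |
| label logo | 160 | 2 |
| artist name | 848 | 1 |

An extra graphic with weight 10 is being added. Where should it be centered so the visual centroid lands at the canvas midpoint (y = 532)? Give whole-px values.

After adding the extra graphic, total weight = 6 + 6 + 2 + 1 + 10 = 25.
y: target moment 25×532 = 13300; current 6·215 + 6·245 + 2·160 + 1·848 = 3928; the extra graphic supplies 9372, so y = 9372/10 ≈ 937.20.

y ≈ 937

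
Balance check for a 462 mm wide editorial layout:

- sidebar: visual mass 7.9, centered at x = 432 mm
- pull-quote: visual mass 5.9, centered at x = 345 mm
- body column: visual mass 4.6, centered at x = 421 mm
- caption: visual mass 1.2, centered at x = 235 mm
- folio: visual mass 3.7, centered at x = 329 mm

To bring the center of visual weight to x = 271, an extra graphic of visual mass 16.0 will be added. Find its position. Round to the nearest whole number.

x ≈ 110

With the extra graphic, Σw becomes 7.9 + 5.9 + 4.6 + 1.2 + 3.7 + 16.0 = 39.3.
x: target moment 39.3×271 = 10650.3; current 7.9·432 + 5.9·345 + 4.6·421 + 1.2·235 + 3.7·329 = 8884.2; the extra graphic supplies 1766.1, so x = 1766.1/16.0 ≈ 110.38.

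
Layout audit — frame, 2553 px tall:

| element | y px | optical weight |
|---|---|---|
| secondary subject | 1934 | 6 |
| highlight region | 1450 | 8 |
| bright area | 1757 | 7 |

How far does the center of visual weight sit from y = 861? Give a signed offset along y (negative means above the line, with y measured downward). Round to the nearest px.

≈ 830 px

Weights sum to 6 + 8 + 7 = 21.
Σw·y = 6·1934 + 8·1450 + 7·1757 = 35503, so ȳ = 35503/21 ≈ 1690.62.
Against y = 861, that's 1690.62 − 861 = 829.62.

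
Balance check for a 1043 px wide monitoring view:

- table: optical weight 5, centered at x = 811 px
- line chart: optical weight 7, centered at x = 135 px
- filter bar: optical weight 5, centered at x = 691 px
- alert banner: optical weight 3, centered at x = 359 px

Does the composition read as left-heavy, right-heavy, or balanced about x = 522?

left-heavy

Weights sum to 5 + 7 + 5 + 3 = 20.
x: (5·811 + 7·135 + 5·691 + 3·359) / 20 = 9532 / 20 ≈ 476.60
476.6 lies left of the midline 522, so the layout is left-heavy.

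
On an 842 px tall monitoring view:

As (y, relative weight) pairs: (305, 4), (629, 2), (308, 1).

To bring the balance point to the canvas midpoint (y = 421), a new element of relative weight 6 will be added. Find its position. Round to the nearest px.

New total weight: (4 + 2 + 1) + 6 = 13.
y: target moment 13×421 = 5473; current 4·305 + 2·629 + 1·308 = 2786; the new element supplies 2687, so y = 2687/6 ≈ 447.83.

y ≈ 448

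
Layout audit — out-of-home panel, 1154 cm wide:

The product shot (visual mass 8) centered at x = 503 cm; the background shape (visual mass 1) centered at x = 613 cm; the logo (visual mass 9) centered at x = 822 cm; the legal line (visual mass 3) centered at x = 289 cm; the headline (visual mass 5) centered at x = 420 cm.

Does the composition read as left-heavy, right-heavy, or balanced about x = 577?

Total weight = 8 + 1 + 9 + 3 + 5 = 26.
x: (8·503 + 1·613 + 9·822 + 3·289 + 5·420) / 26 = 15002 / 26 ≈ 577.00
577.00 = 577 exactly: balanced.

balanced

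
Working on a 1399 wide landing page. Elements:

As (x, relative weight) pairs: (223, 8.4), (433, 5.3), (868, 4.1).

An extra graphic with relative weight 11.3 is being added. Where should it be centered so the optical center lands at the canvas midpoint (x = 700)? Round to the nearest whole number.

x ≈ 1119

New total weight: (8.4 + 5.3 + 4.1) + 11.3 = 29.1.
x: need Σw·x = 29.1·700 = 20370.0. Existing = 8.4·223 + 5.3·433 + 4.1·868 = 7726.9. Remainder 12643.1 / 11.3 ≈ 1118.86.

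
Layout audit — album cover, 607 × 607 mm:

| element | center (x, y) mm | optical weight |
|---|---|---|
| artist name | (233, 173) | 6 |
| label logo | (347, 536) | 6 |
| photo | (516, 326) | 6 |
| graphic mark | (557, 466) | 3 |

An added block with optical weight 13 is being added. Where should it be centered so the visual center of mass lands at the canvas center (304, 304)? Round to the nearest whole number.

New total weight: (6 + 6 + 6 + 3) + 13 = 34.
x: target moment 34×304 = 10336; current 6·233 + 6·347 + 6·516 + 3·557 = 8247; the added block supplies 2089, so x = 2089/13 ≈ 160.69.
y: target moment 34×304 = 10336; current 6·173 + 6·536 + 6·326 + 3·466 = 7608; the added block supplies 2728, so y = 2728/13 ≈ 209.85.

(161, 210)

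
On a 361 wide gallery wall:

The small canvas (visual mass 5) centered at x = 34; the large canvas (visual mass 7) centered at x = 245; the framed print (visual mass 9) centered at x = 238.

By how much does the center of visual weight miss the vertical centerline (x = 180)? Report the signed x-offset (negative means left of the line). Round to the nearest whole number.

Total weight = 5 + 7 + 9 = 21.
x: (5·34 + 7·245 + 9·238) / 21 = 4027 / 21 ≈ 191.76
Offset from x = 180: 191.76 − 180 ≈ 11.76.

≈ 12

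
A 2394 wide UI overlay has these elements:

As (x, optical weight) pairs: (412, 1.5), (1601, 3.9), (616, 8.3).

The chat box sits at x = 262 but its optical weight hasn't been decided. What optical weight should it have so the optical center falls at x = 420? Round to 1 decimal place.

w ≈ 39.4

Existing Σw = 13.7 (1.5 + 3.9 + 8.3); existing moment 1.5·412 + 3.9·1601 + 8.3·616 = 11974.7.
Set Σw·x/Σw = 420: (11974.7 + 262w) = 420·(13.7 + w).
Solving: w = (420·13.7 − 11974.7) / (262 − 420) = -6220.7 / -158 ≈ 39.37.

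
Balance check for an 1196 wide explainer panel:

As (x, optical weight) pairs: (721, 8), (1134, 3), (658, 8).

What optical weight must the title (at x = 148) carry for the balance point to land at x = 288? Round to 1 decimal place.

w ≈ 64.0

Existing Σw = 19 (8 + 3 + 8); existing moment 8·721 + 3·1134 + 8·658 = 14434.
For the centroid to hit 288: (14434 + w·148) / (19 + w) = 288.
Solving: w = (288·19 − 14434) / (148 − 288) = -8962 / -140 ≈ 64.01.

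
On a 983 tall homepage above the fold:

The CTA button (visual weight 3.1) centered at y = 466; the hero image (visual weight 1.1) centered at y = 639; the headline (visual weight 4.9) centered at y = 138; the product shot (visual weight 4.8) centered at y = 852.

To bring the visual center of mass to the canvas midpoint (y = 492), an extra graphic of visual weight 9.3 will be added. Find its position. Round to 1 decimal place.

After adding the extra graphic, total weight = 3.1 + 1.1 + 4.9 + 4.8 + 9.3 = 23.2.
y: target moment 23.2×492 = 11414.4; current 3.1·466 + 1.1·639 + 4.9·138 + 4.8·852 = 6913.3; the extra graphic supplies 4501.1, so y = 4501.1/9.3 ≈ 483.99.

y ≈ 484.0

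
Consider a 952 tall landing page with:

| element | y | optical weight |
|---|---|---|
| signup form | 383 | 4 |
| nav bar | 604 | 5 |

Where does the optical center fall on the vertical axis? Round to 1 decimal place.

y ≈ 505.8

Total weight = 4 + 5 = 9.
y: (4·383 + 5·604) / 9 = 4552 / 9 ≈ 505.78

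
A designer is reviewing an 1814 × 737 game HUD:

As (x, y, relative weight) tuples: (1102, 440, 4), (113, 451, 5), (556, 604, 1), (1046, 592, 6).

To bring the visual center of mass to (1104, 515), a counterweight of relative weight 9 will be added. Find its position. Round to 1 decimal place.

With the counterweight, Σw becomes 4 + 5 + 1 + 6 + 9 = 25.
Along x: (11805 + 9·x) / 25 = 1104 (existing moment 4·1102 + 5·113 + 1·556 + 6·1046 = 11805) ⇒ x = (27600 − 11805) / 9 ≈ 1755.00.
Along y: (8171 + 9·y) / 25 = 515 (existing moment 4·440 + 5·451 + 1·604 + 6·592 = 8171) ⇒ y = (12875 − 8171) / 9 ≈ 522.67.

(1755.0, 522.7)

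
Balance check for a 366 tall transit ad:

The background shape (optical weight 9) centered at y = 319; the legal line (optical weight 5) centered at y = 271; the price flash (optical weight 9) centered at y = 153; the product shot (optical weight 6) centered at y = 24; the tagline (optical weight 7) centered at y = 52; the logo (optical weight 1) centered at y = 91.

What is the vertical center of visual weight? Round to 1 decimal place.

y ≈ 167.6

Σw = 9 + 5 + 9 + 6 + 7 + 1 = 37.
y-moment: 9·319 + 5·271 + 9·153 + 6·24 + 7·52 + 1·91 = 6202; centroid 6202/37 ≈ 167.62.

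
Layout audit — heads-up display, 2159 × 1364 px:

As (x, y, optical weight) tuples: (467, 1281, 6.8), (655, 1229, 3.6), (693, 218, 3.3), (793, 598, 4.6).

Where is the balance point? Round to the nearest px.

Total weight = 6.8 + 3.6 + 3.3 + 4.6 = 18.3.
x: (6.8·467 + 3.6·655 + 3.3·693 + 4.6·793) / 18.3 = 11468.3 / 18.3 ≈ 626.68
y: (6.8·1281 + 3.6·1229 + 3.3·218 + 4.6·598) / 18.3 = 16605.4 / 18.3 ≈ 907.40

(627, 907)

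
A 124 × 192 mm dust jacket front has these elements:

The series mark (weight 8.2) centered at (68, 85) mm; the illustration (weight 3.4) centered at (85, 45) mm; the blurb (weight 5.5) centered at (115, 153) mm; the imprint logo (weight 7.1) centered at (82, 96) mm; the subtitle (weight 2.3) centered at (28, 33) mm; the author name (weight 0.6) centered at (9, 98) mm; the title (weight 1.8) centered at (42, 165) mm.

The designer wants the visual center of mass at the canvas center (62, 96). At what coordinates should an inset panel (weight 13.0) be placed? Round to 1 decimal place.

With the inset panel, Σw becomes 8.2 + 3.4 + 5.5 + 7.1 + 2.3 + 0.6 + 1.8 + 13.0 = 41.9.
Along x: (2206.7 + 13.0·x) / 41.9 = 62 (existing moment 8.2·68 + 3.4·85 + 5.5·115 + 7.1·82 + 2.3·28 + 0.6·9 + 1.8·42 = 2206.7) ⇒ x = (2597.8 − 2206.7) / 13.0 ≈ 30.08.
Along y: (2804.8 + 13.0·y) / 41.9 = 96 (existing moment 8.2·85 + 3.4·45 + 5.5·153 + 7.1·96 + 2.3·33 + 0.6·98 + 1.8·165 = 2804.8) ⇒ y = (4022.4 − 2804.8) / 13.0 ≈ 93.66.

(30.1, 93.7)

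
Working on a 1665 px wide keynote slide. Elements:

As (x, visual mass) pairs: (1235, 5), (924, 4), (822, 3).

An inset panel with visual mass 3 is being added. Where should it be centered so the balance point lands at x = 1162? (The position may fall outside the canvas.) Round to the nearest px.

With the inset panel, Σw becomes 5 + 4 + 3 + 3 = 15.
Along x: (12337 + 3·x) / 15 = 1162 (existing moment 5·1235 + 4·924 + 3·822 = 12337) ⇒ x = (17430 − 12337) / 3 ≈ 1697.67.

x ≈ 1698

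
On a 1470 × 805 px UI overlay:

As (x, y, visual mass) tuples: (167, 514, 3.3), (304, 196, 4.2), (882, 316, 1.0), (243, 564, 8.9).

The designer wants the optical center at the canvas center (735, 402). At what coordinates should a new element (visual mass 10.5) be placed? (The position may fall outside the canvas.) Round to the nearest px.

New total weight: (3.3 + 4.2 + 1.0 + 8.9) + 10.5 = 27.9.
x: need Σw·x = 27.9·735 = 20506.5. Existing = 3.3·167 + 4.2·304 + 1.0·882 + 8.9·243 = 4872.6. Remainder 15633.9 / 10.5 ≈ 1488.94.
y: need Σw·y = 27.9·402 = 11215.8. Existing = 3.3·514 + 4.2·196 + 1.0·316 + 8.9·564 = 7855.0. Remainder 3360.8 / 10.5 ≈ 320.08.

(1489, 320)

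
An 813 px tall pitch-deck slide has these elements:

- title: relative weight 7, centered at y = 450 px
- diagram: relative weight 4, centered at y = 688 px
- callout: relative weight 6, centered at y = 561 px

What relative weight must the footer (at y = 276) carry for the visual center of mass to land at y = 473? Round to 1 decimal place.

Existing Σw = 17 (7 + 4 + 6); existing moment 7·450 + 4·688 + 6·561 = 9268.
For the centroid to hit 473: (9268 + w·276) / (17 + w) = 473.
So w = (473·17 − 9268)/(276 − 473) = -1227/-197 ≈ 6.23.

w ≈ 6.2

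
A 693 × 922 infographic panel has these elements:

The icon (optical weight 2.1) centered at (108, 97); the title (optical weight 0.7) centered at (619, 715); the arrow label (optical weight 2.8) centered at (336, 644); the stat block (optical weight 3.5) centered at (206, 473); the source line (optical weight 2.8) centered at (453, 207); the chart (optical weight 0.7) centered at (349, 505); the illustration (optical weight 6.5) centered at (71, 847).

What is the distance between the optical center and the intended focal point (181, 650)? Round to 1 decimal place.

≈ 104.6

Σw = 2.1 + 0.7 + 2.8 + 3.5 + 2.8 + 0.7 + 6.5 = 19.1.
x-moment: 2.1·108 + 0.7·619 + 2.8·336 + 3.5·206 + 2.8·453 + 0.7·349 + 6.5·71 = 4296.1; centroid 4296.1/19.1 ≈ 224.93.
y-moment: 2.1·97 + 0.7·715 + 2.8·644 + 3.5·473 + 2.8·207 + 0.7·505 + 6.5·847 = 10601.5; centroid 10601.5/19.1 ≈ 555.05.
From (181, 650): dx = 43.93, dy = -94.95, so the distance is √(dx²+dy²) ≈ 104.62.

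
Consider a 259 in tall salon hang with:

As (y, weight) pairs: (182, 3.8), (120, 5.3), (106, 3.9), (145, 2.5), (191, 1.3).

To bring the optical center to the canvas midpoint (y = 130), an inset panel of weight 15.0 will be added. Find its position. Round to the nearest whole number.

With the inset panel, Σw becomes 3.8 + 5.3 + 3.9 + 2.5 + 1.3 + 15.0 = 31.8.
Along y: (2351.8 + 15.0·y) / 31.8 = 130 (existing moment 3.8·182 + 5.3·120 + 3.9·106 + 2.5·145 + 1.3·191 = 2351.8) ⇒ y = (4134.0 − 2351.8) / 15.0 ≈ 118.81.

y ≈ 119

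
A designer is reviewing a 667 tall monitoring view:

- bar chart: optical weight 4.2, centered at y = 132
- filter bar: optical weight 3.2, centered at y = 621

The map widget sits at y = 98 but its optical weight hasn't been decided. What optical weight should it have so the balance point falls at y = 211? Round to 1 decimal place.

Existing Σw = 7.4 (4.2 + 3.2); existing moment 4.2·132 + 3.2·621 = 2541.6.
Set Σw·y/Σw = 211: (2541.6 + 98w) = 211·(7.4 + w).
Rearranging, w·(98 − 211) = 211·7.4 − 2541.6 = -980.2, so w ≈ -980.2/-113 = 8.67.

w ≈ 8.7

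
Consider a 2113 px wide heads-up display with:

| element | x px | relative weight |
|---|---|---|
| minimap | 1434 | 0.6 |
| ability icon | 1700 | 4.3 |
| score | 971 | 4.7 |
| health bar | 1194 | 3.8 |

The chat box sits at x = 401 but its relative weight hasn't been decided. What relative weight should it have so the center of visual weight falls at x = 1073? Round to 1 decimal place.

Known weights sum to 0.6 + 4.3 + 4.7 + 3.8 = 13.4; their moment is 0.6·1434 + 4.3·1700 + 4.7·971 + 3.8·1194 = 17271.3.
Balance at x = 1073 requires (17271.3 + w·401) / (13.4 + w) = 1073.
Solving: w = (1073·13.4 − 17271.3) / (401 − 1073) = -2893.1 / -672 ≈ 4.31.

w ≈ 4.3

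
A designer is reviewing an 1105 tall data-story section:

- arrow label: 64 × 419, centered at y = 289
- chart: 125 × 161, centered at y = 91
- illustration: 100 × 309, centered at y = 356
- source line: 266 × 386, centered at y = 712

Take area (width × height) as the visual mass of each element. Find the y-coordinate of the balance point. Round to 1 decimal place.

Areas: arrow label 64·419 = 26816, chart 125·161 = 20125, illustration 100·309 = 30900, source line 266·386 = 102676. Total weight = 180517.
Σw·y = 26816·289 + 20125·91 + 30900·356 + 102676·712 = 93686911, so ȳ = 93686911/180517 ≈ 518.99.

y ≈ 519.0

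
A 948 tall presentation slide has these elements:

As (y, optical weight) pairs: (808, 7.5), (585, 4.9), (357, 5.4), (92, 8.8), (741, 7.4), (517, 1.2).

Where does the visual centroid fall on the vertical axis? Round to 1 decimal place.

y ≈ 504.8

Weights sum to 7.5 + 4.9 + 5.4 + 8.8 + 7.4 + 1.2 = 35.2.
Σw·y = 17767.7; ȳ = 17767.7/35.2 ≈ 504.76.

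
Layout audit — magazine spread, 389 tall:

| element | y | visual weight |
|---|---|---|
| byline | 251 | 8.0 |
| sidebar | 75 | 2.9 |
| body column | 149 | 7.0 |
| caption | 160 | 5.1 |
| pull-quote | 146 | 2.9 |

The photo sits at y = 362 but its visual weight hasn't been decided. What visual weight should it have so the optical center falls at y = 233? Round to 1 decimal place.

Known weights sum to 8.0 + 2.9 + 7.0 + 5.1 + 2.9 = 25.9; their moment is 8.0·251 + 2.9·75 + 7.0·149 + 5.1·160 + 2.9·146 = 4507.9.
For the centroid to hit 233: (4507.9 + w·362) / (25.9 + w) = 233.
Rearranging, w·(362 − 233) = 233·25.9 − 4507.9 = 1526.8, so w ≈ 1526.8/129 = 11.84.

w ≈ 11.8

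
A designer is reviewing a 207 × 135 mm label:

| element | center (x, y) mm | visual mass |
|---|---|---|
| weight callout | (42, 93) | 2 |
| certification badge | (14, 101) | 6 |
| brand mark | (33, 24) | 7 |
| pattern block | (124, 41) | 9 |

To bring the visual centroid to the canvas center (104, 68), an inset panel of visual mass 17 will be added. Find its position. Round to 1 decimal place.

(161.7, 85.8)

With the inset panel, Σw becomes 2 + 6 + 7 + 9 + 17 = 41.
Along x: (1515 + 17·x) / 41 = 104 (existing moment 2·42 + 6·14 + 7·33 + 9·124 = 1515) ⇒ x = (4264 − 1515) / 17 ≈ 161.71.
Along y: (1329 + 17·y) / 41 = 68 (existing moment 2·93 + 6·101 + 7·24 + 9·41 = 1329) ⇒ y = (2788 − 1329) / 17 ≈ 85.82.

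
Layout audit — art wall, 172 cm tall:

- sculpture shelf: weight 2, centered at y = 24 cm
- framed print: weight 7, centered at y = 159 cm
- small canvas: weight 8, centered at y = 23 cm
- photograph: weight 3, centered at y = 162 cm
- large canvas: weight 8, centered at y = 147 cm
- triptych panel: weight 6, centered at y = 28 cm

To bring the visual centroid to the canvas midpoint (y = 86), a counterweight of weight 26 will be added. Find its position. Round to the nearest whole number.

After adding the counterweight, total weight = 2 + 7 + 8 + 3 + 8 + 6 + 26 = 60.
y: need Σw·y = 60·86 = 5160. Existing = 2·24 + 7·159 + 8·23 + 3·162 + 8·147 + 6·28 = 3175. Remainder 1985 / 26 ≈ 76.35.

y ≈ 76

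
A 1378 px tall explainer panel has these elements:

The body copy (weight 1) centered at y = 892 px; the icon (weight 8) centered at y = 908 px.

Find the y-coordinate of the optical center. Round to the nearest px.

Weights sum to 1 + 8 = 9.
y: (1·892 + 8·908) / 9 = 8156 / 9 ≈ 906.22

y ≈ 906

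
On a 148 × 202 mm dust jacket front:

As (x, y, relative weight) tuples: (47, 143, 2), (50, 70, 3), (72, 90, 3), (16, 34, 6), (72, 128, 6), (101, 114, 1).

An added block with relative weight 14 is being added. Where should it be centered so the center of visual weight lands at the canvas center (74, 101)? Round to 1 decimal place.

(107.2, 120.2)

After adding the added block, total weight = 2 + 3 + 3 + 6 + 6 + 1 + 14 = 35.
Along x: (1089 + 14·x) / 35 = 74 (existing moment 2·47 + 3·50 + 3·72 + 6·16 + 6·72 + 1·101 = 1089) ⇒ x = (2590 − 1089) / 14 ≈ 107.21.
Along y: (1852 + 14·y) / 35 = 101 (existing moment 2·143 + 3·70 + 3·90 + 6·34 + 6·128 + 1·114 = 1852) ⇒ y = (3535 − 1852) / 14 ≈ 120.21.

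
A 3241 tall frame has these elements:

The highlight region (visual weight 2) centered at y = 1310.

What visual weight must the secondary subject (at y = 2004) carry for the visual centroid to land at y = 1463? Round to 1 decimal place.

The single fixed element contributes weight 2, moment 2·1310 = 2620.
For the centroid to hit 1463: (2620 + w·2004) / (2 + w) = 1463.
Solving: w = (1463·2 − 2620) / (2004 − 1463) = 306 / 541 ≈ 0.57.

w ≈ 0.6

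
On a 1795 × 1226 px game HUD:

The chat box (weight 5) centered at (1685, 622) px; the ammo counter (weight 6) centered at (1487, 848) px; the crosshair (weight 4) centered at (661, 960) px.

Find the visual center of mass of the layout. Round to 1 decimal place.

Weights sum to 5 + 6 + 4 = 15.
Σw·x = 5·1685 + 6·1487 + 4·661 = 19991, so x̄ = 19991/15 ≈ 1332.73.
Σw·y = 5·622 + 6·848 + 4·960 = 12038, so ȳ = 12038/15 ≈ 802.53.

(1332.7, 802.5)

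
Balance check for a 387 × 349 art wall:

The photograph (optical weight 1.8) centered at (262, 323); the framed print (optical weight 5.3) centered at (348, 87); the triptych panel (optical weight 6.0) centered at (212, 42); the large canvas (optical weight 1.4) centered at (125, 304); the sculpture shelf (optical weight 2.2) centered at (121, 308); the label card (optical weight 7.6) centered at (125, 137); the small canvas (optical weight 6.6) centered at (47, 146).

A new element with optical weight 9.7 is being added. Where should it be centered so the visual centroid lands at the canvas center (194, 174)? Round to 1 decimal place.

With the new element, Σw becomes 1.8 + 5.3 + 6.0 + 1.4 + 2.2 + 7.6 + 6.6 + 9.7 = 40.6.
x: need Σw·x = 40.6·194 = 7876.4. Existing = 1.8·262 + 5.3·348 + 6.0·212 + 1.4·125 + 2.2·121 + 7.6·125 + 6.6·47 = 5289.4. Remainder 2587.0 / 9.7 ≈ 266.70.
y: need Σw·y = 40.6·174 = 7064.4. Existing = 1.8·323 + 5.3·87 + 6.0·42 + 1.4·304 + 2.2·308 + 7.6·137 + 6.6·146 = 4402.5. Remainder 2661.9 / 9.7 ≈ 274.42.

(266.7, 274.4)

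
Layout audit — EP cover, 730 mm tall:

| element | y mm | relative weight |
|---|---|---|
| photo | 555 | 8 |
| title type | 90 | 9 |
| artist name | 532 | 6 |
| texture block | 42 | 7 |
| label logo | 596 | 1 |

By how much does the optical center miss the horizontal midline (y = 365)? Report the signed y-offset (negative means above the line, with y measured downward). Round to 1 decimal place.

≈ -64.0 mm

Weights sum to 8 + 9 + 6 + 7 + 1 = 31.
y: (8·555 + 9·90 + 6·532 + 7·42 + 1·596) / 31 = 9332 / 31 ≈ 301.03
Against y = 365, that's 301.03 − 365 = -63.97.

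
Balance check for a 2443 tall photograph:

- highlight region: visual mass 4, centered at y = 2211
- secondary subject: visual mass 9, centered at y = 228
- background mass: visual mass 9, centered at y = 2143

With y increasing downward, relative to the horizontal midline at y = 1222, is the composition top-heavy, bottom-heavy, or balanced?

bottom-heavy

Weights sum to 4 + 9 + 9 = 22.
y: (4·2211 + 9·228 + 9·2143) / 22 = 30183 / 22 ≈ 1371.95
Since 1372.0 is below (larger y than) 1222, the composition reads bottom-heavy.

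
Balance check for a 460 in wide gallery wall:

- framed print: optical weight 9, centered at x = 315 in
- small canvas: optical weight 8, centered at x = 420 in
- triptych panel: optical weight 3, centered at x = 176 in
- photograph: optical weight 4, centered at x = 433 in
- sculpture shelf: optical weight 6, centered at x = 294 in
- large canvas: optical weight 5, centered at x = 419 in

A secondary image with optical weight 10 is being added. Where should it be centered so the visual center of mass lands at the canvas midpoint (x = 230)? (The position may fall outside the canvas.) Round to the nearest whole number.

x ≈ -196

With the secondary image, Σw becomes 9 + 8 + 3 + 4 + 6 + 5 + 10 = 45.
x: target moment 45×230 = 10350; current 9·315 + 8·420 + 3·176 + 4·433 + 6·294 + 5·419 = 12314; the secondary image supplies -1964, so x = -1964/10 ≈ -196.40.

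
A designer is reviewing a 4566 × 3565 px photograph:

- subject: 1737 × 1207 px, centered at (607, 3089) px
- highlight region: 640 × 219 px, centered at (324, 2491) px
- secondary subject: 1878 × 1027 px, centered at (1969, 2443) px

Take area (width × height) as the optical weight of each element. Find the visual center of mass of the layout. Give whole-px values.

(1228, 2770)

Areas → weights: subject 1737·1207 = 2096559, highlight region 640·219 = 140160, secondary subject 1878·1027 = 1928706; Σw = 4165425.
x: (2096559·607 + 140160·324 + 1928706·1969) / 4165425 = 5115645267 / 4165425 ≈ 1228.12
y: (2096559·3089 + 140160·2491 + 1928706·2443) / 4165425 = 11537238069 / 4165425 ≈ 2769.76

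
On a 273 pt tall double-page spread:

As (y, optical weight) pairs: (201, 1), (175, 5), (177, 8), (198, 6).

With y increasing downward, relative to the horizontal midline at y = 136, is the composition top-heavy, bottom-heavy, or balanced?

bottom-heavy

Σw = 1 + 5 + 8 + 6 = 20.
y-moment: 1·201 + 5·175 + 8·177 + 6·198 = 3680; centroid 3680/20 ≈ 184.00.
184.0 lies below (larger y than) the midline 136, so the layout is bottom-heavy.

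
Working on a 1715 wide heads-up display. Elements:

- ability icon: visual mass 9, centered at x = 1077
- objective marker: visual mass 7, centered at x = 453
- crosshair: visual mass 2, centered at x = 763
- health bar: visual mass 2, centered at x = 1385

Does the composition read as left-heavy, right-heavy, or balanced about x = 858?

Σw = 9 + 7 + 2 + 2 = 20.
x-moment: 9·1077 + 7·453 + 2·763 + 2·1385 = 17160; centroid 17160/20 ≈ 858.00.
The centroid 858.00 matches the midline at 858, so the layout is balanced.

balanced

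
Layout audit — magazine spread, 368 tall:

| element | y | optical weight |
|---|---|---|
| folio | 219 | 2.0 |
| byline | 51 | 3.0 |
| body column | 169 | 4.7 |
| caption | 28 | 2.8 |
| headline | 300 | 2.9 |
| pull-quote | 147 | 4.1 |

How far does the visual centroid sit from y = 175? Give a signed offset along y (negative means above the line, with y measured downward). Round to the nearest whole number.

Σw = 2.0 + 3.0 + 4.7 + 2.8 + 2.9 + 4.1 = 19.5.
Σw·y = 2936.4; ȳ = 2936.4/19.5 ≈ 150.58.
Against y = 175, that's 150.58 − 175 = -24.42.

≈ -24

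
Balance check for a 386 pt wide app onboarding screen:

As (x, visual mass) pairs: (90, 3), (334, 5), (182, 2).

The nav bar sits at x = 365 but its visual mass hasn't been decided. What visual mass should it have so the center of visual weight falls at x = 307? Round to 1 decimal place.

w ≈ 13.2

Existing Σw = 10 (3 + 5 + 2); existing moment 3·90 + 5·334 + 2·182 = 2304.
For the centroid to hit 307: (2304 + w·365) / (10 + w) = 307.
So w = (307·10 − 2304)/(365 − 307) = 766/58 ≈ 13.21.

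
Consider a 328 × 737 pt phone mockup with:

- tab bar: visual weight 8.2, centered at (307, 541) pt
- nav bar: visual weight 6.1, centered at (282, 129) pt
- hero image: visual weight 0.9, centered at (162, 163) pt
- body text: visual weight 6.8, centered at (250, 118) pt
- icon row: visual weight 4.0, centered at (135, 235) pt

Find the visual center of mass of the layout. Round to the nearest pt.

Total weight = 8.2 + 6.1 + 0.9 + 6.8 + 4.0 = 26.0.
Σw·x = 8.2·307 + 6.1·282 + 0.9·162 + 6.8·250 + 4.0·135 = 6623.4, so x̄ = 6623.4/26.0 ≈ 254.75.
Σw·y = 8.2·541 + 6.1·129 + 0.9·163 + 6.8·118 + 4.0·235 = 7112.2, so ȳ = 7112.2/26.0 ≈ 273.55.

(255, 274)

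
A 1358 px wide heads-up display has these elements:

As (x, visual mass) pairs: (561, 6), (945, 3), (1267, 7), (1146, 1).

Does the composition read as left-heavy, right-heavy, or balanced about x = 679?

Σw = 6 + 3 + 7 + 1 = 17.
Σw·x = 6·561 + 3·945 + 7·1267 + 1·1146 = 16216, so x̄ = 16216/17 ≈ 953.88.
953.9 lies right of the midline 679, so the layout is right-heavy.

right-heavy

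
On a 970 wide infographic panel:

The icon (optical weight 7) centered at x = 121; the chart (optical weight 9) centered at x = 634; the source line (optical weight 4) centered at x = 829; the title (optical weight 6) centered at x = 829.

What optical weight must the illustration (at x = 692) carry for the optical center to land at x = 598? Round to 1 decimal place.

w ≈ 7.5

Existing Σw = 26 (7 + 9 + 4 + 6); existing moment 7·121 + 9·634 + 4·829 + 6·829 = 14843.
Set Σw·x/Σw = 598: (14843 + 692w) = 598·(26 + w).
Solving: w = (598·26 − 14843) / (692 − 598) = 705 / 94 ≈ 7.50.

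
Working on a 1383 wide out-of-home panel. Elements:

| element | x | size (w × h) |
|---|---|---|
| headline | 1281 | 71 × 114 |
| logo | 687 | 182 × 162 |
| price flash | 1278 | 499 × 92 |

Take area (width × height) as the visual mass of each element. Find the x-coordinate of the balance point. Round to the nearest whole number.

x ≈ 1070

Areas → weights: headline 71·114 = 8094, logo 182·162 = 29484, price flash 499·92 = 45908; Σw = 83486.
x: (8094·1281 + 29484·687 + 45908·1278) / 83486 = 89294346 / 83486 ≈ 1069.57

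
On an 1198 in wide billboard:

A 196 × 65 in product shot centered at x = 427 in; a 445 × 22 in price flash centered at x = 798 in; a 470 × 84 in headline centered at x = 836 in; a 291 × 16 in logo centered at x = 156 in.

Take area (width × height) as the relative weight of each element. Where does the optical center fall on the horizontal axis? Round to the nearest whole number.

Areas → weights: product shot 196·65 = 12740, price flash 445·22 = 9790, headline 470·84 = 39480, logo 291·16 = 4656; Σw = 66666.
Σw·x = 12740·427 + 9790·798 + 39480·836 + 4656·156 = 46984016, so x̄ = 46984016/66666 ≈ 704.77.

x ≈ 705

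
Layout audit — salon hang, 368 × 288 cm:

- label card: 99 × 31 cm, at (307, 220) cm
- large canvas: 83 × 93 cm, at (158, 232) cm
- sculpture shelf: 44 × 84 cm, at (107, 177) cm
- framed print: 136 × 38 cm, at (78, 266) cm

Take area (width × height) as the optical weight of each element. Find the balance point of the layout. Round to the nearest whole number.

Areas → weights: label card 99·31 = 3069, large canvas 83·93 = 7719, sculpture shelf 44·84 = 3696, framed print 136·38 = 5168; Σw = 19652.
x-moment: 3069·307 + 7719·158 + 3696·107 + 5168·78 = 2960361; centroid 2960361/19652 ≈ 150.64.
y-moment: 3069·220 + 7719·232 + 3696·177 + 5168·266 = 4494868; centroid 4494868/19652 ≈ 228.72.

(151, 229)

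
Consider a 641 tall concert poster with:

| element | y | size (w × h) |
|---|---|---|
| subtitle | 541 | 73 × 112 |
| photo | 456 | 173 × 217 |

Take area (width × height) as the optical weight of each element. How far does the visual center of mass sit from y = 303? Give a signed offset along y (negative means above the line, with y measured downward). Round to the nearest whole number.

≈ 168

Areas → weights: subtitle 73·112 = 8176, photo 173·217 = 37541; Σw = 45717.
y-moment: 8176·541 + 37541·456 = 21541912; centroid 21541912/45717 ≈ 471.20.
Offset from y = 303: 471.20 − 303 ≈ 168.20.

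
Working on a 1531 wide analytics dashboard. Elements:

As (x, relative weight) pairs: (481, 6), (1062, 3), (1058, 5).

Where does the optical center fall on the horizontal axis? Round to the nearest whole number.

x ≈ 812

Weights sum to 6 + 3 + 5 = 14.
x-moment: 6·481 + 3·1062 + 5·1058 = 11362; centroid 11362/14 ≈ 811.57.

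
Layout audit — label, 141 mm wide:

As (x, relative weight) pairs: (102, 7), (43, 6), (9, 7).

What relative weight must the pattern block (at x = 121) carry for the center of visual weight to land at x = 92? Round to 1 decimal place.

w ≈ 27.8

Existing Σw = 20 (7 + 6 + 7); existing moment 7·102 + 6·43 + 7·9 = 1035.
Set Σw·x/Σw = 92: (1035 + 121w) = 92·(20 + w).
So w = (92·20 − 1035)/(121 − 92) = 805/29 ≈ 27.76.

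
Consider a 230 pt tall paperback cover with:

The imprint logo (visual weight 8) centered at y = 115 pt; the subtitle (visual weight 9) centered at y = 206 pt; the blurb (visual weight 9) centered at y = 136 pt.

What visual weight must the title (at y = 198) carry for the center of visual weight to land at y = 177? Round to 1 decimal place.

w ≈ 28.8

Known weights sum to 8 + 9 + 9 = 26; their moment is 8·115 + 9·206 + 9·136 = 3998.
For the centroid to hit 177: (3998 + w·198) / (26 + w) = 177.
So w = (177·26 − 3998)/(198 − 177) = 604/21 ≈ 28.76.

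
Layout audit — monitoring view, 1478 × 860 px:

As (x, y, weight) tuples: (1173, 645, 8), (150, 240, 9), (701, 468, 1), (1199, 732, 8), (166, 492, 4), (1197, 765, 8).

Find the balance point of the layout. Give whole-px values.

(823, 572)

Weights sum to 8 + 9 + 1 + 8 + 4 + 8 = 38.
Σw·x = 31267; x̄ = 31267/38 ≈ 822.82.
y: moment 21732 / weight 38 ≈ 571.89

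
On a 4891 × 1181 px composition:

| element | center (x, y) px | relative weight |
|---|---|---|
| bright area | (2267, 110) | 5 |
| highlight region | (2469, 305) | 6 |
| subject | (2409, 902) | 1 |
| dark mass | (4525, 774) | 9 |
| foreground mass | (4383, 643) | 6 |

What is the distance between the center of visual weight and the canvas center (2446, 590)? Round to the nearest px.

Weights sum to 5 + 6 + 1 + 9 + 6 = 27.
Σw·x = 5·2267 + 6·2469 + 1·2409 + 9·4525 + 6·4383 = 95581, so x̄ = 95581/27 ≈ 3540.04.
Σw·y = 5·110 + 6·305 + 1·902 + 9·774 + 6·643 = 14106, so ȳ = 14106/27 ≈ 522.44.
Relative to (2446, 590): Δ = (1094.04, -67.56); |Δ| = √(1094.04² + -67.56²) ≈ 1096.12.

≈ 1096 px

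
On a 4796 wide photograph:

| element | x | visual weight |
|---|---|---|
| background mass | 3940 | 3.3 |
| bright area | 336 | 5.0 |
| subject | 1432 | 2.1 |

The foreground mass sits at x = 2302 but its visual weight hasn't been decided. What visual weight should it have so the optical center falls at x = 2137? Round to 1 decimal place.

w ≈ 27.5

Existing Σw = 10.4 (3.3 + 5.0 + 2.1); existing moment 3.3·3940 + 5.0·336 + 2.1·1432 = 17689.2.
Balance at x = 2137 requires (17689.2 + w·2302) / (10.4 + w) = 2137.
Rearranging, w·(2302 − 2137) = 2137·10.4 − 17689.2 = 4535.6, so w ≈ 4535.6/165 = 27.49.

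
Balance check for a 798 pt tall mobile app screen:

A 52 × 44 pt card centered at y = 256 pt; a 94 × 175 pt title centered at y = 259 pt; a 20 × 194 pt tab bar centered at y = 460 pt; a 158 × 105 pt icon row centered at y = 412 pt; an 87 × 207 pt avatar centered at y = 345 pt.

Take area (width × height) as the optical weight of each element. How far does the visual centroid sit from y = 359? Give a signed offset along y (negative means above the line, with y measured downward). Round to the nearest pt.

≈ -15 pt

Areas → weights: card 52·44 = 2288, title 94·175 = 16450, tab bar 20·194 = 3880, icon row 158·105 = 16590, avatar 87·207 = 18009; Σw = 57217.
Σw·y = 2288·256 + 16450·259 + 3880·460 + 16590·412 + 18009·345 = 19679263, so ȳ = 19679263/57217 ≈ 343.94.
Difference: 343.94 − 359 ≈ -15.06.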